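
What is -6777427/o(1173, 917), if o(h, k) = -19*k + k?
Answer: 6777427/16506 ≈ 410.60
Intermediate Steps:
o(h, k) = -18*k
-6777427/o(1173, 917) = -6777427/((-18*917)) = -6777427/(-16506) = -6777427*(-1/16506) = 6777427/16506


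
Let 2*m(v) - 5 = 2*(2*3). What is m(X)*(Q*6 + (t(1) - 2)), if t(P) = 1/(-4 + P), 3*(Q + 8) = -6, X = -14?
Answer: -3179/6 ≈ -529.83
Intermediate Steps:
Q = -10 (Q = -8 + (⅓)*(-6) = -8 - 2 = -10)
m(v) = 17/2 (m(v) = 5/2 + (2*(2*3))/2 = 5/2 + (2*6)/2 = 5/2 + (½)*12 = 5/2 + 6 = 17/2)
m(X)*(Q*6 + (t(1) - 2)) = 17*(-10*6 + (1/(-4 + 1) - 2))/2 = 17*(-60 + (1/(-3) - 2))/2 = 17*(-60 + (-⅓ - 2))/2 = 17*(-60 - 7/3)/2 = (17/2)*(-187/3) = -3179/6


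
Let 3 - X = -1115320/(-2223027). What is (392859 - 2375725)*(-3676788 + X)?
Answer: 16207140536968813990/2223027 ≈ 7.2906e+12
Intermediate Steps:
X = 5553761/2223027 (X = 3 - (-1115320)/(-2223027) = 3 - (-1115320)*(-1)/2223027 = 3 - 1*1115320/2223027 = 3 - 1115320/2223027 = 5553761/2223027 ≈ 2.4983)
(392859 - 2375725)*(-3676788 + X) = (392859 - 2375725)*(-3676788 + 5553761/2223027) = -1982866*(-8173593443515/2223027) = 16207140536968813990/2223027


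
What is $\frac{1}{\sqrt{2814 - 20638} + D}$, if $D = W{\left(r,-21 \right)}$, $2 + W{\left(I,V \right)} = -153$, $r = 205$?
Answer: $- \frac{155}{41849} - \frac{4 i \sqrt{1114}}{41849} \approx -0.0037038 - 0.0031902 i$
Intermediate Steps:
$W{\left(I,V \right)} = -155$ ($W{\left(I,V \right)} = -2 - 153 = -155$)
$D = -155$
$\frac{1}{\sqrt{2814 - 20638} + D} = \frac{1}{\sqrt{2814 - 20638} - 155} = \frac{1}{\sqrt{-17824} - 155} = \frac{1}{4 i \sqrt{1114} - 155} = \frac{1}{-155 + 4 i \sqrt{1114}}$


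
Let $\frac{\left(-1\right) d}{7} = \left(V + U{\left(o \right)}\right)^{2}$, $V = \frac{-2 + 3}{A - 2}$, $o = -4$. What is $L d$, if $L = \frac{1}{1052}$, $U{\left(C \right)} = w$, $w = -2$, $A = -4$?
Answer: $- \frac{1183}{37872} \approx -0.031237$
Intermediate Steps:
$U{\left(C \right)} = -2$
$L = \frac{1}{1052} \approx 0.00095057$
$V = - \frac{1}{6}$ ($V = \frac{-2 + 3}{-4 - 2} = 1 \frac{1}{-6} = 1 \left(- \frac{1}{6}\right) = - \frac{1}{6} \approx -0.16667$)
$d = - \frac{1183}{36}$ ($d = - 7 \left(- \frac{1}{6} - 2\right)^{2} = - 7 \left(- \frac{13}{6}\right)^{2} = \left(-7\right) \frac{169}{36} = - \frac{1183}{36} \approx -32.861$)
$L d = \frac{1}{1052} \left(- \frac{1183}{36}\right) = - \frac{1183}{37872}$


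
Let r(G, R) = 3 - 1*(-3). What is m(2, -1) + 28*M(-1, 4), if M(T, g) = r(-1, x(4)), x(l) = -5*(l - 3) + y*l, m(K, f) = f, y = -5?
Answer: 167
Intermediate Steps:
x(l) = 15 - 10*l (x(l) = -5*(l - 3) - 5*l = -5*(-3 + l) - 5*l = (15 - 5*l) - 5*l = 15 - 10*l)
r(G, R) = 6 (r(G, R) = 3 + 3 = 6)
M(T, g) = 6
m(2, -1) + 28*M(-1, 4) = -1 + 28*6 = -1 + 168 = 167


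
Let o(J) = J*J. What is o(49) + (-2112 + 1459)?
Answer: 1748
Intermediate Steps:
o(J) = J**2
o(49) + (-2112 + 1459) = 49**2 + (-2112 + 1459) = 2401 - 653 = 1748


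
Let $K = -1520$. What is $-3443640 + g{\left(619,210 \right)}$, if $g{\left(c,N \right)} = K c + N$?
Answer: $-4384310$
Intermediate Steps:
$g{\left(c,N \right)} = N - 1520 c$ ($g{\left(c,N \right)} = - 1520 c + N = N - 1520 c$)
$-3443640 + g{\left(619,210 \right)} = -3443640 + \left(210 - 940880\right) = -3443640 - 940670 = -4384310$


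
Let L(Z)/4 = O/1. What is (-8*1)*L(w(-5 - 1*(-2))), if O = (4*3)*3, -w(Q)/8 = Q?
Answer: -1152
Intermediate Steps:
w(Q) = -8*Q
O = 36 (O = 12*3 = 36)
L(Z) = 144 (L(Z) = 4*(36/1) = 4*(36*1) = 4*36 = 144)
(-8*1)*L(w(-5 - 1*(-2))) = -8*1*144 = -8*144 = -1152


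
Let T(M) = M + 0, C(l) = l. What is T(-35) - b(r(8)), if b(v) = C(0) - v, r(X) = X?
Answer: -27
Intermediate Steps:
T(M) = M
b(v) = -v (b(v) = 0 - v = -v)
T(-35) - b(r(8)) = -35 - (-1)*8 = -35 - 1*(-8) = -35 + 8 = -27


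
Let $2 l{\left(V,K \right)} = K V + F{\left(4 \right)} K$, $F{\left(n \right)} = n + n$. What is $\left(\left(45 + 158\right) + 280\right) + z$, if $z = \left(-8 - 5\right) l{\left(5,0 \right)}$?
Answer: $483$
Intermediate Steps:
$F{\left(n \right)} = 2 n$
$l{\left(V,K \right)} = 4 K + \frac{K V}{2}$ ($l{\left(V,K \right)} = \frac{K V + 2 \cdot 4 K}{2} = \frac{K V + 8 K}{2} = \frac{8 K + K V}{2} = 4 K + \frac{K V}{2}$)
$z = 0$ ($z = \left(-8 - 5\right) \frac{1}{2} \cdot 0 \left(8 + 5\right) = - 13 \cdot \frac{1}{2} \cdot 0 \cdot 13 = \left(-13\right) 0 = 0$)
$\left(\left(45 + 158\right) + 280\right) + z = \left(\left(45 + 158\right) + 280\right) + 0 = \left(203 + 280\right) + 0 = 483 + 0 = 483$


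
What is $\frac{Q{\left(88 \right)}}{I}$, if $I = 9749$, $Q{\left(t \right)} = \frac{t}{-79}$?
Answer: $- \frac{88}{770171} \approx -0.00011426$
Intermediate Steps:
$Q{\left(t \right)} = - \frac{t}{79}$ ($Q{\left(t \right)} = t \left(- \frac{1}{79}\right) = - \frac{t}{79}$)
$\frac{Q{\left(88 \right)}}{I} = \frac{\left(- \frac{1}{79}\right) 88}{9749} = \left(- \frac{88}{79}\right) \frac{1}{9749} = - \frac{88}{770171}$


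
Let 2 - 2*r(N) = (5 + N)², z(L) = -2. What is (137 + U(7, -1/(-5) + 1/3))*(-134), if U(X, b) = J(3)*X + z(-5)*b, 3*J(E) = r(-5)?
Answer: -277916/15 ≈ -18528.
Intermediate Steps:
r(N) = 1 - (5 + N)²/2
J(E) = ⅓ (J(E) = (1 - (5 - 5)²/2)/3 = (1 - ½*0²)/3 = (1 - ½*0)/3 = (1 + 0)/3 = (⅓)*1 = ⅓)
U(X, b) = -2*b + X/3 (U(X, b) = X/3 - 2*b = -2*b + X/3)
(137 + U(7, -1/(-5) + 1/3))*(-134) = (137 + (-2*(-1/(-5) + 1/3) + (⅓)*7))*(-134) = (137 + (-2*(-1*(-⅕) + 1*(⅓)) + 7/3))*(-134) = (137 + (-2*(⅕ + ⅓) + 7/3))*(-134) = (137 + (-2*8/15 + 7/3))*(-134) = (137 + (-16/15 + 7/3))*(-134) = (137 + 19/15)*(-134) = (2074/15)*(-134) = -277916/15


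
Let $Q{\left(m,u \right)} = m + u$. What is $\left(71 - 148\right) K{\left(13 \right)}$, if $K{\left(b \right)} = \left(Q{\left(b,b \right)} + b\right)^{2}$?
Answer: $-117117$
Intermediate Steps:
$K{\left(b \right)} = 9 b^{2}$ ($K{\left(b \right)} = \left(\left(b + b\right) + b\right)^{2} = \left(2 b + b\right)^{2} = \left(3 b\right)^{2} = 9 b^{2}$)
$\left(71 - 148\right) K{\left(13 \right)} = \left(71 - 148\right) 9 \cdot 13^{2} = - 77 \cdot 9 \cdot 169 = \left(-77\right) 1521 = -117117$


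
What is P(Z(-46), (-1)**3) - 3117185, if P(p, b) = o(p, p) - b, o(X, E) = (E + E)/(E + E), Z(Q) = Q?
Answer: -3117183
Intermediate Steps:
o(X, E) = 1 (o(X, E) = (2*E)/((2*E)) = (2*E)*(1/(2*E)) = 1)
P(p, b) = 1 - b
P(Z(-46), (-1)**3) - 3117185 = (1 - 1*(-1)**3) - 3117185 = (1 - 1*(-1)) - 3117185 = (1 + 1) - 3117185 = 2 - 3117185 = -3117183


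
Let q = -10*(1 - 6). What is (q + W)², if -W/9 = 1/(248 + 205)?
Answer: 56957209/22801 ≈ 2498.0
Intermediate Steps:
W = -3/151 (W = -9/(248 + 205) = -9/453 = -9*1/453 = -3/151 ≈ -0.019868)
q = 50 (q = -10*(-5) = 50)
(q + W)² = (50 - 3/151)² = (7547/151)² = 56957209/22801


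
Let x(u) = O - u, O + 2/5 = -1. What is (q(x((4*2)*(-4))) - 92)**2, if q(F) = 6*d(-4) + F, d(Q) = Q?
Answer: 182329/25 ≈ 7293.2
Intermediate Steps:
O = -7/5 (O = -2/5 - 1 = -7/5 ≈ -1.4000)
x(u) = -7/5 - u
q(F) = -24 + F (q(F) = 6*(-4) + F = -24 + F)
(q(x((4*2)*(-4))) - 92)**2 = ((-24 + (-7/5 - 4*2*(-4))) - 92)**2 = ((-24 + (-7/5 - 8*(-4))) - 92)**2 = ((-24 + (-7/5 - 1*(-32))) - 92)**2 = ((-24 + (-7/5 + 32)) - 92)**2 = ((-24 + 153/5) - 92)**2 = (33/5 - 92)**2 = (-427/5)**2 = 182329/25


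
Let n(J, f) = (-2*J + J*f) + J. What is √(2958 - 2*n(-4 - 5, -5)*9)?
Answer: √1986 ≈ 44.565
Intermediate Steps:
n(J, f) = -J + J*f
√(2958 - 2*n(-4 - 5, -5)*9) = √(2958 - 2*(-4 - 5)*(-1 - 5)*9) = √(2958 - (-18)*(-6)*9) = √(2958 - 2*54*9) = √(2958 - 108*9) = √(2958 - 972) = √1986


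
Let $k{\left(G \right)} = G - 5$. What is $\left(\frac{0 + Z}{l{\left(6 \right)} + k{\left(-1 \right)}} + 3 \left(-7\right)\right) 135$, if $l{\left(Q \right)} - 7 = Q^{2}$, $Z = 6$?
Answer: $- \frac{104085}{37} \approx -2813.1$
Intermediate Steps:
$k{\left(G \right)} = -5 + G$
$l{\left(Q \right)} = 7 + Q^{2}$
$\left(\frac{0 + Z}{l{\left(6 \right)} + k{\left(-1 \right)}} + 3 \left(-7\right)\right) 135 = \left(\frac{0 + 6}{\left(7 + 6^{2}\right) - 6} + 3 \left(-7\right)\right) 135 = \left(\frac{6}{\left(7 + 36\right) - 6} - 21\right) 135 = \left(\frac{6}{43 - 6} - 21\right) 135 = \left(\frac{6}{37} - 21\right) 135 = \left(- \frac{771}{37}\right) 135 = - \frac{104085}{37}$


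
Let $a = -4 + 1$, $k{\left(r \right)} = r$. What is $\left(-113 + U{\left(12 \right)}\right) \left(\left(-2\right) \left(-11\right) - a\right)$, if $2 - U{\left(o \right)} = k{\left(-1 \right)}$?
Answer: $-2750$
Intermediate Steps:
$U{\left(o \right)} = 3$ ($U{\left(o \right)} = 2 - -1 = 2 + 1 = 3$)
$a = -3$
$\left(-113 + U{\left(12 \right)}\right) \left(\left(-2\right) \left(-11\right) - a\right) = \left(-113 + 3\right) \left(\left(-2\right) \left(-11\right) - -3\right) = - 110 \left(22 + 3\right) = \left(-110\right) 25 = -2750$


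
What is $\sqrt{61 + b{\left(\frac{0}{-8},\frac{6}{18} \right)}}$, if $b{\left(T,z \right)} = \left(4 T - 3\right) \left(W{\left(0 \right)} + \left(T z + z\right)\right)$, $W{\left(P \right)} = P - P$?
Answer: $2 \sqrt{15} \approx 7.746$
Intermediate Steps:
$W{\left(P \right)} = 0$
$b{\left(T,z \right)} = \left(-3 + 4 T\right) \left(z + T z\right)$ ($b{\left(T,z \right)} = \left(4 T - 3\right) \left(0 + \left(T z + z\right)\right) = \left(-3 + 4 T\right) \left(0 + \left(z + T z\right)\right) = \left(-3 + 4 T\right) \left(z + T z\right)$)
$\sqrt{61 + b{\left(\frac{0}{-8},\frac{6}{18} \right)}} = \sqrt{61 + \frac{6}{18} \left(-3 + \frac{0}{-8} + 4 \left(\frac{0}{-8}\right)^{2}\right)} = \sqrt{61 + 6 \cdot \frac{1}{18} \left(-3 + 0 \left(- \frac{1}{8}\right) + 4 \left(0 \left(- \frac{1}{8}\right)\right)^{2}\right)} = \sqrt{61 + \frac{-3 + 0 + 4 \cdot 0^{2}}{3}} = \sqrt{61 + \frac{-3 + 0 + 4 \cdot 0}{3}} = \sqrt{61 + \frac{-3 + 0 + 0}{3}} = \sqrt{61 + \frac{1}{3} \left(-3\right)} = \sqrt{61 - 1} = \sqrt{60} = 2 \sqrt{15}$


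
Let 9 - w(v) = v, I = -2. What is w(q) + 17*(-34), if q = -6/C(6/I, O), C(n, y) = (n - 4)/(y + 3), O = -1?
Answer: -3995/7 ≈ -570.71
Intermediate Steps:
C(n, y) = (-4 + n)/(3 + y)
q = 12/7 (q = -6*(3 - 1)/(-4 + 6/(-2)) = -6*2/(-4 + 6*(-1/2)) = -6*2/(-4 - 3) = -6/((1/2)*(-7)) = -6/(-7/2) = -6*(-2/7) = 12/7 ≈ 1.7143)
w(v) = 9 - v
w(q) + 17*(-34) = (9 - 1*12/7) + 17*(-34) = (9 - 12/7) - 578 = 51/7 - 578 = -3995/7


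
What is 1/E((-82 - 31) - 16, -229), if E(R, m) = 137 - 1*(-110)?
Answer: 1/247 ≈ 0.0040486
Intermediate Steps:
E(R, m) = 247 (E(R, m) = 137 + 110 = 247)
1/E((-82 - 31) - 16, -229) = 1/247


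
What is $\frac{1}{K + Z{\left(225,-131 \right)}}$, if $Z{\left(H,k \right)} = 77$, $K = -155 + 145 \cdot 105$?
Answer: $\frac{1}{15147} \approx 6.602 \cdot 10^{-5}$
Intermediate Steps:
$K = 15070$ ($K = -155 + 15225 = 15070$)
$\frac{1}{K + Z{\left(225,-131 \right)}} = \frac{1}{15070 + 77} = \frac{1}{15147}$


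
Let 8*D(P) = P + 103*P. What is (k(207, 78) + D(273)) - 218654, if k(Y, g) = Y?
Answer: -214898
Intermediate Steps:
D(P) = 13*P (D(P) = (P + 103*P)/8 = (104*P)/8 = 13*P)
(k(207, 78) + D(273)) - 218654 = (207 + 13*273) - 218654 = (207 + 3549) - 218654 = 3756 - 218654 = -214898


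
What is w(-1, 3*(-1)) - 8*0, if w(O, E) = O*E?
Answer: 3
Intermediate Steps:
w(O, E) = E*O
w(-1, 3*(-1)) - 8*0 = (3*(-1))*(-1) - 8*0 = -3*(-1) + 0 = 3 + 0 = 3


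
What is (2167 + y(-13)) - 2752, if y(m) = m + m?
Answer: -611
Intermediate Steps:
y(m) = 2*m
(2167 + y(-13)) - 2752 = (2167 + 2*(-13)) - 2752 = (2167 - 26) - 2752 = 2141 - 2752 = -611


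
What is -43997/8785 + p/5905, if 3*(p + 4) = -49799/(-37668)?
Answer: -5872446178097/1172426105340 ≈ -5.0088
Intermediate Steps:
p = -402217/113004 (p = -4 + (-49799/(-37668))/3 = -4 + (-49799*(-1/37668))/3 = -4 + (⅓)*(49799/37668) = -4 + 49799/113004 = -402217/113004 ≈ -3.5593)
-43997/8785 + p/5905 = -43997/8785 - 402217/113004/5905 = -43997*1/8785 - 402217/113004*1/5905 = -43997/8785 - 402217/667288620 = -5872446178097/1172426105340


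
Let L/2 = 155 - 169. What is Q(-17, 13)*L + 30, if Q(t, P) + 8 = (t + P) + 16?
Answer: -82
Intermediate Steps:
L = -28 (L = 2*(155 - 169) = 2*(-14) = -28)
Q(t, P) = 8 + P + t (Q(t, P) = -8 + ((t + P) + 16) = -8 + ((P + t) + 16) = -8 + (16 + P + t) = 8 + P + t)
Q(-17, 13)*L + 30 = (8 + 13 - 17)*(-28) + 30 = 4*(-28) + 30 = -112 + 30 = -82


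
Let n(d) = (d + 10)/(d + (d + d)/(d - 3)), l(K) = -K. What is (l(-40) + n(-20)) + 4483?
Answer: 189989/42 ≈ 4523.5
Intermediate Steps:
n(d) = (10 + d)/(d + 2*d/(-3 + d)) (n(d) = (10 + d)/(d + (2*d)/(-3 + d)) = (10 + d)/(d + 2*d/(-3 + d)))
(l(-40) + n(-20)) + 4483 = (-1*(-40) + (-30 + (-20)² + 7*(-20))/((-20)*(-1 - 20))) + 4483 = (40 - 1/20*(-30 + 400 - 140)/(-21)) + 4483 = (40 - 1/20*(-1/21)*230) + 4483 = (40 + 23/42) + 4483 = 1703/42 + 4483 = 189989/42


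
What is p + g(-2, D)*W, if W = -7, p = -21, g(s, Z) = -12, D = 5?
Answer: 63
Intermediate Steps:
p + g(-2, D)*W = -21 - 12*(-7) = -21 + 84 = 63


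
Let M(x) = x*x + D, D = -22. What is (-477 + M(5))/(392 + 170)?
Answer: -237/281 ≈ -0.84342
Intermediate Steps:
M(x) = -22 + x² (M(x) = x*x - 22 = x² - 22 = -22 + x²)
(-477 + M(5))/(392 + 170) = (-477 + (-22 + 5²))/(392 + 170) = (-477 + (-22 + 25))/562 = (-477 + 3)*(1/562) = -474*1/562 = -237/281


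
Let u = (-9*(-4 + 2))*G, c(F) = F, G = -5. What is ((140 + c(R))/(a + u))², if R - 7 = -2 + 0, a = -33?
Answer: 21025/15129 ≈ 1.3897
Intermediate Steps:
R = 5 (R = 7 + (-2 + 0) = 7 - 2 = 5)
u = -90 (u = -9*(-4 + 2)*(-5) = -9*(-2)*(-5) = -3*(-6)*(-5) = 18*(-5) = -90)
((140 + c(R))/(a + u))² = ((140 + 5)/(-33 - 90))² = (145/(-123))² = (145*(-1/123))² = (-145/123)² = 21025/15129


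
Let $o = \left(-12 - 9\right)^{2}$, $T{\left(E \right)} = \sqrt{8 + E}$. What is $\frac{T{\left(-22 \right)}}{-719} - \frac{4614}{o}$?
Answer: $- \frac{1538}{147} - \frac{i \sqrt{14}}{719} \approx -10.463 - 0.005204 i$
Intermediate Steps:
$o = 441$ ($o = \left(-21\right)^{2} = 441$)
$\frac{T{\left(-22 \right)}}{-719} - \frac{4614}{o} = \frac{\sqrt{8 - 22}}{-719} - \frac{4614}{441} = \sqrt{-14} \left(- \frac{1}{719}\right) - \frac{1538}{147} = i \sqrt{14} \left(- \frac{1}{719}\right) - \frac{1538}{147} = - \frac{i \sqrt{14}}{719} - \frac{1538}{147} = - \frac{1538}{147} - \frac{i \sqrt{14}}{719}$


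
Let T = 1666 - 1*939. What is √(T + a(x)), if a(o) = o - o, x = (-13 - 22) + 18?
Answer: √727 ≈ 26.963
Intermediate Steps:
x = -17 (x = -35 + 18 = -17)
a(o) = 0
T = 727 (T = 1666 - 939 = 727)
√(T + a(x)) = √(727 + 0) = √727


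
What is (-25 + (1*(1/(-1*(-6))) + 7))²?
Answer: 11449/36 ≈ 318.03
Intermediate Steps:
(-25 + (1*(1/(-1*(-6))) + 7))² = (-25 + (1*(-1*(-⅙)) + 7))² = (-25 + (1*(⅙) + 7))² = (-25 + (⅙ + 7))² = (-25 + 43/6)² = (-107/6)² = 11449/36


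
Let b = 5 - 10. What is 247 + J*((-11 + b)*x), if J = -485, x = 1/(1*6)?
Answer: 4621/3 ≈ 1540.3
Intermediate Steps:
b = -5
x = ⅙ (x = 1/6 = ⅙ ≈ 0.16667)
247 + J*((-11 + b)*x) = 247 - 485*(-11 - 5)/6 = 247 - (-7760)/6 = 247 - 485*(-8/3) = 247 + 3880/3 = 4621/3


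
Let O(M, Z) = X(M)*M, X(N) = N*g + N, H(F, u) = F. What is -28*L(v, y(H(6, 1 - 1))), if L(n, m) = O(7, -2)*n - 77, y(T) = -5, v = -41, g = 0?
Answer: 58408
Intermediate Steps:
X(N) = N (X(N) = N*0 + N = 0 + N = N)
O(M, Z) = M**2 (O(M, Z) = M*M = M**2)
L(n, m) = -77 + 49*n (L(n, m) = 7**2*n - 77 = 49*n - 77 = -77 + 49*n)
-28*L(v, y(H(6, 1 - 1))) = -28*(-77 + 49*(-41)) = -28*(-77 - 2009) = -28*(-2086) = 58408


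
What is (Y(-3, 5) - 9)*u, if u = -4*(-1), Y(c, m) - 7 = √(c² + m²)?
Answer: -8 + 4*√34 ≈ 15.324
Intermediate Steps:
Y(c, m) = 7 + √(c² + m²)
u = 4
(Y(-3, 5) - 9)*u = ((7 + √((-3)² + 5²)) - 9)*4 = ((7 + √(9 + 25)) - 9)*4 = ((7 + √34) - 9)*4 = (-2 + √34)*4 = -8 + 4*√34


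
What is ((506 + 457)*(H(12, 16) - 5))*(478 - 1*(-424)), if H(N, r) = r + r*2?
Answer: 37350918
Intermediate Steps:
H(N, r) = 3*r (H(N, r) = r + 2*r = 3*r)
((506 + 457)*(H(12, 16) - 5))*(478 - 1*(-424)) = ((506 + 457)*(3*16 - 5))*(478 - 1*(-424)) = (963*(48 - 5))*(478 + 424) = (963*43)*902 = 41409*902 = 37350918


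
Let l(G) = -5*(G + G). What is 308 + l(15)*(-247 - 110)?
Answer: 53858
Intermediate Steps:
l(G) = -10*G
308 + l(15)*(-247 - 110) = 308 + (-10*15)*(-247 - 110) = 308 - 150*(-357) = 308 + 53550 = 53858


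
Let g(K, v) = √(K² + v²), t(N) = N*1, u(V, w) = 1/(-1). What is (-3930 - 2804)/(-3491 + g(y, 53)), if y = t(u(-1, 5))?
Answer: 23508394/12184271 + 6734*√2810/12184271 ≈ 1.9587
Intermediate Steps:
u(V, w) = -1
t(N) = N
y = -1
(-3930 - 2804)/(-3491 + g(y, 53)) = (-3930 - 2804)/(-3491 + √((-1)² + 53²)) = -6734/(-3491 + √(1 + 2809)) = -6734/(-3491 + √2810)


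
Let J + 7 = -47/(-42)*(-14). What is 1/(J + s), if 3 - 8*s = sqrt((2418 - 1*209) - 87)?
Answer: -12840/267127 + 72*sqrt(2122)/267127 ≈ -0.035651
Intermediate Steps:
J = -68/3 (J = -7 - 47/(-42)*(-14) = -7 - 47*(-1/42)*(-14) = -7 + (47/42)*(-14) = -7 - 47/3 = -68/3 ≈ -22.667)
s = 3/8 - sqrt(2122)/8 (s = 3/8 - sqrt((2418 - 1*209) - 87)/8 = 3/8 - sqrt((2418 - 209) - 87)/8 = 3/8 - sqrt(2209 - 87)/8 = 3/8 - sqrt(2122)/8 ≈ -5.3831)
1/(J + s) = 1/(-68/3 + (3/8 - sqrt(2122)/8)) = 1/(-535/24 - sqrt(2122)/8)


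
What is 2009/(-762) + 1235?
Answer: 939061/762 ≈ 1232.4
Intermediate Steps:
2009/(-762) + 1235 = 2009*(-1/762) + 1235 = -2009/762 + 1235 = 939061/762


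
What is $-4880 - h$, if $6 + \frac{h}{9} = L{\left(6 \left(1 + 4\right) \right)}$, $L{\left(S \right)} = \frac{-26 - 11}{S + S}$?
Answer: $- \frac{96409}{20} \approx -4820.5$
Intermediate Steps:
$L{\left(S \right)} = - \frac{37}{2 S}$
$h = - \frac{1191}{20}$ ($h = -54 + 9 \left(- \frac{37}{2 \cdot 6 \left(1 + 4\right)}\right) = -54 + 9 \left(- \frac{37}{2 \cdot 6 \cdot 5}\right) = -54 + 9 \left(- \frac{37}{2 \cdot 30}\right) = -54 + 9 \left(\left(- \frac{37}{2}\right) \frac{1}{30}\right) = -54 + 9 \left(- \frac{37}{60}\right) = -54 - \frac{111}{20} = - \frac{1191}{20} \approx -59.55$)
$-4880 - h = -4880 - - \frac{1191}{20} = -4880 + \frac{1191}{20} = - \frac{96409}{20}$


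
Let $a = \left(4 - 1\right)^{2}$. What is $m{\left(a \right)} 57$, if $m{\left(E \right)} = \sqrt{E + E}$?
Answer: $171 \sqrt{2} \approx 241.83$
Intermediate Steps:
$a = 9$ ($a = 3^{2} = 9$)
$m{\left(E \right)} = \sqrt{2} \sqrt{E}$ ($m{\left(E \right)} = \sqrt{2 E} = \sqrt{2} \sqrt{E}$)
$m{\left(a \right)} 57 = \sqrt{2} \sqrt{9} \cdot 57 = \sqrt{2} \cdot 3 \cdot 57 = 3 \sqrt{2} \cdot 57 = 171 \sqrt{2}$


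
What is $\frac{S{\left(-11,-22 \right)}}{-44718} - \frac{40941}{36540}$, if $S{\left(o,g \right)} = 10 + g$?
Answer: $- \frac{1168813}{1043420} \approx -1.1202$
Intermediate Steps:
$\frac{S{\left(-11,-22 \right)}}{-44718} - \frac{40941}{36540} = \frac{10 - 22}{-44718} - \frac{40941}{36540} = \left(-12\right) \left(- \frac{1}{44718}\right) - \frac{4549}{4060} = \frac{2}{7453} - \frac{4549}{4060} = - \frac{1168813}{1043420}$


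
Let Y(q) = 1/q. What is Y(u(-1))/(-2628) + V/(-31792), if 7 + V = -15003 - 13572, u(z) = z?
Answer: 9393161/10443672 ≈ 0.89941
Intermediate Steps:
V = -28582 (V = -7 + (-15003 - 13572) = -7 - 28575 = -28582)
Y(u(-1))/(-2628) + V/(-31792) = 1/(-1*(-2628)) - 28582/(-31792) = -1*(-1/2628) - 28582*(-1/31792) = 1/2628 + 14291/15896 = 9393161/10443672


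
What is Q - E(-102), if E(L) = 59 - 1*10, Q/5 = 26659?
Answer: 133246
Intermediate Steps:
Q = 133295 (Q = 5*26659 = 133295)
E(L) = 49 (E(L) = 59 - 10 = 49)
Q - E(-102) = 133295 - 1*49 = 133295 - 49 = 133246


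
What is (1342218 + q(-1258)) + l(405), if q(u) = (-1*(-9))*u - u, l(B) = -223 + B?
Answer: 1332336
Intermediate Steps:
q(u) = 8*u (q(u) = 9*u - u = 8*u)
(1342218 + q(-1258)) + l(405) = (1342218 + 8*(-1258)) + (-223 + 405) = (1342218 - 10064) + 182 = 1332154 + 182 = 1332336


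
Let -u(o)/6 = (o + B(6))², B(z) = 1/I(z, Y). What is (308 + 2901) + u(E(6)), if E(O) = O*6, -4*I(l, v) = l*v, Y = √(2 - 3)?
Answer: -13693/3 - 288*I ≈ -4564.3 - 288.0*I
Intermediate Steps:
Y = I (Y = √(-1) = I ≈ 1.0*I)
I(l, v) = -l*v/4
E(O) = 6*O
B(z) = 4*I/z (B(z) = 1/(-z*I/4) = 1/(-I*z/4) = 4*I/z)
u(o) = -6*(o + 2*I/3)² (u(o) = -6*(o + 4*I/6)² = -6*(o + 4*I*(⅙))² = -6*(o + 2*I/3)²)
(308 + 2901) + u(E(6)) = (308 + 2901) - 2*(2*I + 3*(6*6))²/3 = 3209 - 2*(2*I + 3*36)²/3 = 3209 - 2*(2*I + 108)²/3 = 3209 - 2*(108 + 2*I)²/3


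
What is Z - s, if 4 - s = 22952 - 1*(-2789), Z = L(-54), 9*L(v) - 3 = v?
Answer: 77194/3 ≈ 25731.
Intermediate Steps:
L(v) = 1/3 + v/9
Z = -17/3 (Z = 1/3 + (1/9)*(-54) = 1/3 - 6 = -17/3 ≈ -5.6667)
s = -25737 (s = 4 - (22952 - 1*(-2789)) = 4 - (22952 + 2789) = 4 - 1*25741 = 4 - 25741 = -25737)
Z - s = -17/3 - 1*(-25737) = -17/3 + 25737 = 77194/3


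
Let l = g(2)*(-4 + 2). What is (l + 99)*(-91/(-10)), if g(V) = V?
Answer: 1729/2 ≈ 864.50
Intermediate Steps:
l = -4 (l = 2*(-4 + 2) = 2*(-2) = -4)
(l + 99)*(-91/(-10)) = (-4 + 99)*(-91/(-10)) = 95*(-91*(-1/10)) = 95*(91/10) = 1729/2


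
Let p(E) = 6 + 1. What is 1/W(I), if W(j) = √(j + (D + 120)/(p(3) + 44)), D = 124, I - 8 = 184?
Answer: √127959/5018 ≈ 0.071286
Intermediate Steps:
I = 192 (I = 8 + 184 = 192)
p(E) = 7
W(j) = √(244/51 + j) (W(j) = √(j + (124 + 120)/(7 + 44)) = √(j + 244/51) = √(244/51 + j))
1/W(I) = 1/(√(12444 + 2601*192)/51) = 1/(√(12444 + 499392)/51) = 1/(√511836/51) = 1/((2*√127959)/51) = 1/(2*√127959/51) = √127959/5018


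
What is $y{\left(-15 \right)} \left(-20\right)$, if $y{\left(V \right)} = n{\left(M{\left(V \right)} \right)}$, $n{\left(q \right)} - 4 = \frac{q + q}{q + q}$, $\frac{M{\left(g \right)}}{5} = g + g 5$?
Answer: $-100$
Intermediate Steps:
$M{\left(g \right)} = 30 g$ ($M{\left(g \right)} = 5 \left(g + g 5\right) = 5 \left(g + 5 g\right) = 5 \cdot 6 g = 30 g$)
$n{\left(q \right)} = 5$ ($n{\left(q \right)} = 4 + \frac{q + q}{q + q} = 4 + \frac{2 q}{2 q} = 4 + 2 q \frac{1}{2 q} = 4 + 1 = 5$)
$y{\left(V \right)} = 5$
$y{\left(-15 \right)} \left(-20\right) = 5 \left(-20\right) = -100$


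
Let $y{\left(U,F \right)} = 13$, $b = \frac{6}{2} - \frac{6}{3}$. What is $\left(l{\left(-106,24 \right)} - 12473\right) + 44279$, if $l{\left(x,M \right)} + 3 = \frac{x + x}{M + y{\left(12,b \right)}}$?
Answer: $\frac{1176499}{37} \approx 31797.0$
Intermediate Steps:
$b = 1$ ($b = 6 \cdot \frac{1}{2} - 2 = 3 - 2 = 1$)
$l{\left(x,M \right)} = -3 + \frac{2 x}{13 + M}$ ($l{\left(x,M \right)} = -3 + \frac{x + x}{M + 13} = -3 + \frac{2 x}{13 + M}$)
$\left(l{\left(-106,24 \right)} - 12473\right) + 44279 = \left(\frac{-39 - 72 + 2 \left(-106\right)}{13 + 24} - 12473\right) + 44279 = \left(\frac{-39 - 72 - 212}{37} - 12473\right) + 44279 = \left(\frac{1}{37} \left(-323\right) - 12473\right) + 44279 = \left(- \frac{323}{37} - 12473\right) + 44279 = - \frac{461824}{37} + 44279 = \frac{1176499}{37}$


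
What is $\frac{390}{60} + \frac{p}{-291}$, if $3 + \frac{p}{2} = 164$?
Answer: $\frac{3139}{582} \approx 5.3935$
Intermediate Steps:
$p = 322$ ($p = -6 + 2 \cdot 164 = -6 + 328 = 322$)
$\frac{390}{60} + \frac{p}{-291} = \frac{390}{60} + \frac{322}{-291} = 390 \cdot \frac{1}{60} + 322 \left(- \frac{1}{291}\right) = \frac{13}{2} - \frac{322}{291} = \frac{3139}{582}$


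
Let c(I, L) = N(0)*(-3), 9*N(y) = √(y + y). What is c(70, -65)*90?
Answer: 0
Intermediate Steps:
N(y) = √2*√y/9 (N(y) = √(y + y)/9 = √(2*y)/9 = (√2*√y)/9 = √2*√y/9)
c(I, L) = 0 (c(I, L) = (√2*√0/9)*(-3) = ((⅑)*√2*0)*(-3) = 0*(-3) = 0)
c(70, -65)*90 = 0*90 = 0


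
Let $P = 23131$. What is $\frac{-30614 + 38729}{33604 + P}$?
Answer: $\frac{1623}{11347} \approx 0.14303$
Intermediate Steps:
$\frac{-30614 + 38729}{33604 + P} = \frac{-30614 + 38729}{33604 + 23131} = \frac{8115}{56735} = 8115 \cdot \frac{1}{56735} = \frac{1623}{11347}$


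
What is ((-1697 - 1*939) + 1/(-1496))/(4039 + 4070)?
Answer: -3943457/12131064 ≈ -0.32507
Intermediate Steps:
((-1697 - 1*939) + 1/(-1496))/(4039 + 4070) = ((-1697 - 939) - 1/1496)/8109 = (-2636 - 1/1496)*(1/8109) = -3943457/1496*1/8109 = -3943457/12131064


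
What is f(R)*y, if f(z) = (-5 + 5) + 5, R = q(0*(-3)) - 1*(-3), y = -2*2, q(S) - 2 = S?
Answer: -20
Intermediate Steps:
q(S) = 2 + S
y = -4
R = 5 (R = (2 + 0*(-3)) - 1*(-3) = (2 + 0) + 3 = 2 + 3 = 5)
f(z) = 5 (f(z) = 0 + 5 = 5)
f(R)*y = 5*(-4) = -20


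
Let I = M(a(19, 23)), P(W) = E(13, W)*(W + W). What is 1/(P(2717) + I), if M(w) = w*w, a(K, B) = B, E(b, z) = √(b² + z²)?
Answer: -529/217985942028007 + 70642*√43682/217985942028007 ≈ 6.7728e-8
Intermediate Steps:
P(W) = 2*W*√(169 + W²) (P(W) = √(13² + W²)*(W + W) = √(169 + W²)*(2*W) = 2*W*√(169 + W²))
M(w) = w²
I = 529 (I = 23² = 529)
1/(P(2717) + I) = 1/(2*2717*√(169 + 2717²) + 529) = 1/(2*2717*√(169 + 7382089) + 529) = 1/(2*2717*√7382258 + 529) = 1/(2*2717*(13*√43682) + 529) = 1/(70642*√43682 + 529) = 1/(529 + 70642*√43682)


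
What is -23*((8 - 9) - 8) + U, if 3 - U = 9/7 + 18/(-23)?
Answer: 33729/161 ≈ 209.50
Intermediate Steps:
U = 402/161 (U = 3 - (9/7 + 18/(-23)) = 3 - (9*(1/7) + 18*(-1/23)) = 3 - (9/7 - 18/23) = 3 - 1*81/161 = 3 - 81/161 = 402/161 ≈ 2.4969)
-23*((8 - 9) - 8) + U = -23*((8 - 9) - 8) + 402/161 = -23*(-1 - 8) + 402/161 = -23*(-9) + 402/161 = 207 + 402/161 = 33729/161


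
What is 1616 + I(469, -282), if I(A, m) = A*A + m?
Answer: 221295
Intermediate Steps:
I(A, m) = m + A**2 (I(A, m) = A**2 + m = m + A**2)
1616 + I(469, -282) = 1616 + (-282 + 469**2) = 1616 + (-282 + 219961) = 1616 + 219679 = 221295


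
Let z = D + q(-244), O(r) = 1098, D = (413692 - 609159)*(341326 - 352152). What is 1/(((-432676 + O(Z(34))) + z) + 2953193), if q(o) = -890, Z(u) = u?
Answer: 1/2118646467 ≈ 4.7200e-10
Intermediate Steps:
D = 2116125742 (D = -195467*(-10826) = 2116125742)
z = 2116124852 (z = 2116125742 - 890 = 2116124852)
1/(((-432676 + O(Z(34))) + z) + 2953193) = 1/(((-432676 + 1098) + 2116124852) + 2953193) = 1/((-431578 + 2116124852) + 2953193) = 1/(2115693274 + 2953193) = 1/2118646467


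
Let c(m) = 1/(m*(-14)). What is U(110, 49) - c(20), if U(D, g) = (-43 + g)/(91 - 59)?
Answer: 107/560 ≈ 0.19107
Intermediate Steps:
c(m) = -1/(14*m) (c(m) = 1/(-14*m) = -1/(14*m))
U(D, g) = -43/32 + g/32 (U(D, g) = (-43 + g)/32 = (-43 + g)*(1/32) = -43/32 + g/32)
U(110, 49) - c(20) = (-43/32 + (1/32)*49) - (-1)/(14*20) = (-43/32 + 49/32) - (-1)/(14*20) = 3/16 - 1*(-1/280) = 3/16 + 1/280 = 107/560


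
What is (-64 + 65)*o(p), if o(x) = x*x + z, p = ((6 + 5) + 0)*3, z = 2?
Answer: 1091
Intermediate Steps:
p = 33 (p = (11 + 0)*3 = 11*3 = 33)
o(x) = 2 + x² (o(x) = x*x + 2 = x² + 2 = 2 + x²)
(-64 + 65)*o(p) = (-64 + 65)*(2 + 33²) = 1*(2 + 1089) = 1*1091 = 1091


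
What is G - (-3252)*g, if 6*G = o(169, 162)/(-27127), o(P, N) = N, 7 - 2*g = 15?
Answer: -352868043/27127 ≈ -13008.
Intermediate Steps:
g = -4 (g = 7/2 - ½*15 = 7/2 - 15/2 = -4)
G = -27/27127 (G = (162/(-27127))/6 = (162*(-1/27127))/6 = (⅙)*(-162/27127) = -27/27127 ≈ -0.00099532)
G - (-3252)*g = -27/27127 - (-3252)*(-4) = -27/27127 - 1*13008 = -27/27127 - 13008 = -352868043/27127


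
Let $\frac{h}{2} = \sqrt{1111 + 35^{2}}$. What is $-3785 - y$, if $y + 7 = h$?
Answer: $-3778 - 8 \sqrt{146} \approx -3874.7$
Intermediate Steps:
$h = 8 \sqrt{146}$ ($h = 2 \sqrt{1111 + 35^{2}} = 2 \sqrt{1111 + 1225} = 2 \sqrt{2336} = 2 \cdot 4 \sqrt{146} = 8 \sqrt{146} \approx 96.664$)
$y = -7 + 8 \sqrt{146} \approx 89.664$
$-3785 - y = -3785 - \left(-7 + 8 \sqrt{146}\right) = -3785 + \left(7 - 8 \sqrt{146}\right) = -3778 - 8 \sqrt{146}$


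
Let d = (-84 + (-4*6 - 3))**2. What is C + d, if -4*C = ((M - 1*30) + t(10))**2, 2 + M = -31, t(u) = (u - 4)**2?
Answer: 48555/4 ≈ 12139.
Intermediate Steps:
t(u) = (-4 + u)**2
M = -33 (M = -2 - 31 = -33)
C = -729/4 (C = -((-33 - 1*30) + (-4 + 10)**2)**2/4 = -((-33 - 30) + 6**2)**2/4 = -(-63 + 36)**2/4 = -1/4*(-27)**2 = -1/4*729 = -729/4 ≈ -182.25)
d = 12321 (d = (-84 + (-24 - 3))**2 = (-84 - 27)**2 = (-111)**2 = 12321)
C + d = -729/4 + 12321 = 48555/4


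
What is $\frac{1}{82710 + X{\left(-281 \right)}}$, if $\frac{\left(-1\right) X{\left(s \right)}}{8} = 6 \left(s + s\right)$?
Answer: $\frac{1}{109686} \approx 9.1169 \cdot 10^{-6}$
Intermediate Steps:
$X{\left(s \right)} = - 96 s$ ($X{\left(s \right)} = - 8 \cdot 6 \left(s + s\right) = - 8 \cdot 6 \cdot 2 s = - 8 \cdot 12 s = - 96 s$)
$\frac{1}{82710 + X{\left(-281 \right)}} = \frac{1}{82710 - -26976} = \frac{1}{82710 + 26976} = \frac{1}{109686}$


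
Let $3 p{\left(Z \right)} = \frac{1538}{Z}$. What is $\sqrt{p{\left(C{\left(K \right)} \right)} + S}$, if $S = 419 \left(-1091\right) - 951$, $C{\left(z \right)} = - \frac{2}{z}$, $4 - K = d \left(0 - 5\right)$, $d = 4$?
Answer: $58 i \sqrt{138} \approx 681.35 i$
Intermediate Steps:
$K = 24$ ($K = 4 - 4 \left(0 - 5\right) = 4 - 4 \left(-5\right) = 4 - -20 = 4 + 20 = 24$)
$S = -458080$ ($S = -457129 - 951 = -458080$)
$p{\left(Z \right)} = \frac{1538}{3 Z}$ ($p{\left(Z \right)} = \frac{1538 \frac{1}{Z}}{3} = \frac{1538}{3 Z}$)
$\sqrt{p{\left(C{\left(K \right)} \right)} + S} = \sqrt{\frac{1538}{3 \left(- \frac{2}{24}\right)} - 458080} = \sqrt{\frac{1538}{3 \left(\left(-2\right) \frac{1}{24}\right)} - 458080} = \sqrt{\frac{1538}{3 \left(- \frac{1}{12}\right)} - 458080} = \sqrt{\frac{1538}{3} \left(-12\right) - 458080} = \sqrt{-6152 - 458080} = \sqrt{-464232} = 58 i \sqrt{138}$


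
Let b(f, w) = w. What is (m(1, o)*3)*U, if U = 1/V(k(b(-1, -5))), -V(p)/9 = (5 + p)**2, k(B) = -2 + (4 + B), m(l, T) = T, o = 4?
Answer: -1/3 ≈ -0.33333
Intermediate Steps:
k(B) = 2 + B
V(p) = -9*(5 + p)**2
U = -1/36 (U = 1/(-9*(5 + (2 - 5))**2) = 1/(-9*(5 - 3)**2) = 1/(-9*2**2) = 1/(-9*4) = 1/(-36) = -1/36 ≈ -0.027778)
(m(1, o)*3)*U = (4*3)*(-1/36) = 12*(-1/36) = -1/3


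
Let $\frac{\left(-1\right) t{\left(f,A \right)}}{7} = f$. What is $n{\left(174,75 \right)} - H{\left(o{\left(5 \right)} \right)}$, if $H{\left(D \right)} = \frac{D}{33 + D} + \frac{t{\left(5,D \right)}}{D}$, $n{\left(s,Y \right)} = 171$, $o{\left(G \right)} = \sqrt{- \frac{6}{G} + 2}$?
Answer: $\frac{930415}{5441} + \frac{190303 \sqrt{5}}{10882} \approx 210.1$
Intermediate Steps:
$t{\left(f,A \right)} = - 7 f$
$o{\left(G \right)} = \sqrt{2 - \frac{6}{G}}$
$H{\left(D \right)} = - \frac{35}{D} + \frac{D}{33 + D}$ ($H{\left(D \right)} = \frac{D}{33 + D} + \frac{\left(-7\right) 5}{D} = \frac{D}{33 + D} - \frac{35}{D} = - \frac{35}{D} + \frac{D}{33 + D}$)
$n{\left(174,75 \right)} - H{\left(o{\left(5 \right)} \right)} = 171 - \frac{-1155 + \left(\sqrt{2 - \frac{6}{5}}\right)^{2} - 35 \sqrt{2 - \frac{6}{5}}}{\sqrt{2 - \frac{6}{5}} \left(33 + \sqrt{2 - \frac{6}{5}}\right)} = 171 - \frac{-1155 + \left(\sqrt{\frac{4}{5}}\right)^{2} - 35 \sqrt{\frac{4}{5}}}{\sqrt{\frac{4}{5}} \left(33 + \sqrt{\frac{4}{5}}\right)} = 171 - \frac{-1155 + \left(\frac{2 \sqrt{5}}{5}\right)^{2} - 35 \frac{2 \sqrt{5}}{5}}{\frac{2 \sqrt{5}}{5} \left(33 + \frac{2 \sqrt{5}}{5}\right)} = 171 - \frac{\frac{\sqrt{5}}{2} \left(-1155 + \frac{4}{5} - 14 \sqrt{5}\right)}{33 + \frac{2 \sqrt{5}}{5}} = 171 - \frac{\frac{\sqrt{5}}{2} \left(- \frac{5771}{5} - 14 \sqrt{5}\right)}{33 + \frac{2 \sqrt{5}}{5}} = 171 - \frac{\sqrt{5} \left(- \frac{5771}{5} - 14 \sqrt{5}\right)}{2 \left(33 + \frac{2 \sqrt{5}}{5}\right)}$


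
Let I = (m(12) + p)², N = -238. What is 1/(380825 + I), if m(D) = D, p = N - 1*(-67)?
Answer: 1/406106 ≈ 2.4624e-6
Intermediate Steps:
p = -171 (p = -238 - 1*(-67) = -238 + 67 = -171)
I = 25281 (I = (12 - 171)² = (-159)² = 25281)
1/(380825 + I) = 1/(380825 + 25281) = 1/406106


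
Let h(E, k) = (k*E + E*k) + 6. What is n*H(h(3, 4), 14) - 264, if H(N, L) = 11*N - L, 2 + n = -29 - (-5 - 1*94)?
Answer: 21224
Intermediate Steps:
h(E, k) = 6 + 2*E*k (h(E, k) = (E*k + E*k) + 6 = 2*E*k + 6 = 6 + 2*E*k)
n = 68 (n = -2 + (-29 - (-5 - 1*94)) = -2 + (-29 - (-5 - 94)) = -2 + (-29 - 1*(-99)) = -2 + (-29 + 99) = -2 + 70 = 68)
H(N, L) = -L + 11*N
n*H(h(3, 4), 14) - 264 = 68*(-1*14 + 11*(6 + 2*3*4)) - 264 = 68*(-14 + 11*(6 + 24)) - 264 = 68*(-14 + 11*30) - 264 = 68*(-14 + 330) - 264 = 68*316 - 264 = 21488 - 264 = 21224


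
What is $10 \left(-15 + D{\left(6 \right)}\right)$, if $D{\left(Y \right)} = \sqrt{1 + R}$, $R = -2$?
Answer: $-150 + 10 i \approx -150.0 + 10.0 i$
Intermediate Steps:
$D{\left(Y \right)} = i$ ($D{\left(Y \right)} = \sqrt{1 - 2} = \sqrt{-1} = i$)
$10 \left(-15 + D{\left(6 \right)}\right) = 10 \left(-15 + i\right) = -150 + 10 i$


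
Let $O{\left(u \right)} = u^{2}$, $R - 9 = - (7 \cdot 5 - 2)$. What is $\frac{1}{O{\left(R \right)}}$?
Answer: $\frac{1}{576} \approx 0.0017361$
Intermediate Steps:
$R = -24$ ($R = 9 - \left(7 \cdot 5 - 2\right) = 9 - \left(35 - 2\right) = 9 - 33 = -24$)
$\frac{1}{O{\left(R \right)}} = \frac{1}{\left(-24\right)^{2}} = \frac{1}{576}$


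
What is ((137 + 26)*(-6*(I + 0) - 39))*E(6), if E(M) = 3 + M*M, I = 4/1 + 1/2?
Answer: -419562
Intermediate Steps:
I = 9/2 (I = 4*1 + 1*(½) = 4 + ½ = 9/2 ≈ 4.5000)
E(M) = 3 + M²
((137 + 26)*(-6*(I + 0) - 39))*E(6) = ((137 + 26)*(-6*(9/2 + 0) - 39))*(3 + 6²) = (163*(-6*9/2 - 39))*(3 + 36) = (163*(-27 - 39))*39 = (163*(-66))*39 = -10758*39 = -419562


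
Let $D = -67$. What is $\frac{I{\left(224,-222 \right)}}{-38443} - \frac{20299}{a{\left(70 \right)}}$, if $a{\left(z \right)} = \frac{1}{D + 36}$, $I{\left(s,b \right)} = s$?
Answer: $\frac{24190987943}{38443} \approx 6.2927 \cdot 10^{5}$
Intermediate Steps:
$a{\left(z \right)} = - \frac{1}{31}$ ($a{\left(z \right)} = \frac{1}{-67 + 36} = \frac{1}{-31} = - \frac{1}{31}$)
$\frac{I{\left(224,-222 \right)}}{-38443} - \frac{20299}{a{\left(70 \right)}} = \frac{224}{-38443} - \frac{20299}{- \frac{1}{31}} = 224 \left(- \frac{1}{38443}\right) - -629269 = - \frac{224}{38443} + 629269 = \frac{24190987943}{38443}$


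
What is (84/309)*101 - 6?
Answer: 2210/103 ≈ 21.456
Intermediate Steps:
(84/309)*101 - 6 = (84*(1/309))*101 - 6 = (28/103)*101 - 6 = 2828/103 - 6 = 2210/103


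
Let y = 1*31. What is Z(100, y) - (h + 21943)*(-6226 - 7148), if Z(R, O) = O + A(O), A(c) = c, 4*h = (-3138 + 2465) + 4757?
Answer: 307120598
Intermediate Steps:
h = 1021 (h = ((-3138 + 2465) + 4757)/4 = (-673 + 4757)/4 = (¼)*4084 = 1021)
y = 31
Z(R, O) = 2*O (Z(R, O) = O + O = 2*O)
Z(100, y) - (h + 21943)*(-6226 - 7148) = 2*31 - (1021 + 21943)*(-6226 - 7148) = 62 - 22964*(-13374) = 62 - 1*(-307120536) = 62 + 307120536 = 307120598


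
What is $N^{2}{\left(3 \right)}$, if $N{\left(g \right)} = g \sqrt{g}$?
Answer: $27$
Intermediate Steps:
$N{\left(g \right)} = g^{\frac{3}{2}}$
$N^{2}{\left(3 \right)} = \left(3^{\frac{3}{2}}\right)^{2} = \left(3 \sqrt{3}\right)^{2} = 27$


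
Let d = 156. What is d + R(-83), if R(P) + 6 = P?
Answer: 67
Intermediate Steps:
R(P) = -6 + P
d + R(-83) = 156 + (-6 - 83) = 156 - 89 = 67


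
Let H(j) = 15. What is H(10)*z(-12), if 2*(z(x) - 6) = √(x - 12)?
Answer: 90 + 15*I*√6 ≈ 90.0 + 36.742*I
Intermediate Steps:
z(x) = 6 + √(-12 + x)/2 (z(x) = 6 + √(x - 12)/2 = 6 + √(-12 + x)/2)
H(10)*z(-12) = 15*(6 + √(-12 - 12)/2) = 15*(6 + √(-24)/2) = 15*(6 + (2*I*√6)/2) = 15*(6 + I*√6) = 90 + 15*I*√6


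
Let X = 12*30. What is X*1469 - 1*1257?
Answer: 527583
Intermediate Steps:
X = 360
X*1469 - 1*1257 = 360*1469 - 1*1257 = 528840 - 1257 = 527583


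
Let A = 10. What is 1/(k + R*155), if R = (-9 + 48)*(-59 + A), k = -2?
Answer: -1/296207 ≈ -3.3760e-6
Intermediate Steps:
R = -1911 (R = (-9 + 48)*(-59 + 10) = 39*(-49) = -1911)
1/(k + R*155) = 1/(-2 - 1911*155) = 1/(-2 - 296205) = 1/(-296207) = -1/296207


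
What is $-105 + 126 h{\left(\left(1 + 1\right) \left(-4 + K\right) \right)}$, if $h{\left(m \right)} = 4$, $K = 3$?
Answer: $399$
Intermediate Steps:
$-105 + 126 h{\left(\left(1 + 1\right) \left(-4 + K\right) \right)} = -105 + 126 \cdot 4 = -105 + 504 = 399$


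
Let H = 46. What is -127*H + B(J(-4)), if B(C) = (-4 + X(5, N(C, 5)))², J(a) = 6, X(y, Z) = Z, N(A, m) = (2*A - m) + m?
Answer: -5778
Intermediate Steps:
N(A, m) = 2*A (N(A, m) = (-m + 2*A) + m = 2*A)
B(C) = (-4 + 2*C)²
-127*H + B(J(-4)) = -127*46 + 4*(-2 + 6)² = -5842 + 4*4² = -5842 + 4*16 = -5842 + 64 = -5778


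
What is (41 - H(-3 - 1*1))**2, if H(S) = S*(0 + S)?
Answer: 625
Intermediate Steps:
H(S) = S**2 (H(S) = S*S = S**2)
(41 - H(-3 - 1*1))**2 = (41 - (-3 - 1*1)**2)**2 = (41 - (-3 - 1)**2)**2 = (41 - 1*(-4)**2)**2 = (41 - 1*16)**2 = (41 - 16)**2 = 25**2 = 625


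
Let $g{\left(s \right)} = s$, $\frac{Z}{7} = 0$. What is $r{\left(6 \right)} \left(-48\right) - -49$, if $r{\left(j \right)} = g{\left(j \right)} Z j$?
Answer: $49$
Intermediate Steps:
$Z = 0$ ($Z = 7 \cdot 0 = 0$)
$r{\left(j \right)} = 0$ ($r{\left(j \right)} = j 0 j = 0 j = 0$)
$r{\left(6 \right)} \left(-48\right) - -49 = 0 \left(-48\right) - -49 = 0 + 49 = 49$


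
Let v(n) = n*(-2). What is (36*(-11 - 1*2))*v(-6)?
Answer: -5616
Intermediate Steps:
v(n) = -2*n
(36*(-11 - 1*2))*v(-6) = (36*(-11 - 1*2))*(-2*(-6)) = (36*(-11 - 2))*12 = (36*(-13))*12 = -468*12 = -5616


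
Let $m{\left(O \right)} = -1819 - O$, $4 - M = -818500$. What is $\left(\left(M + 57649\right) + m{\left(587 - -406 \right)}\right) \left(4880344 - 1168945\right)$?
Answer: $3241316914059$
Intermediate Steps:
$M = 818504$ ($M = 4 - -818500 = 4 + 818500 = 818504$)
$\left(\left(M + 57649\right) + m{\left(587 - -406 \right)}\right) \left(4880344 - 1168945\right) = \left(\left(818504 + 57649\right) - \left(2406 + 406\right)\right) \left(4880344 - 1168945\right) = \left(876153 - 2812\right) 3711399 = 873341 \cdot 3711399 = 3241316914059$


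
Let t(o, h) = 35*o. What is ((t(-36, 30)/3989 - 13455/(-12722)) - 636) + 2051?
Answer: 71846144345/50748058 ≈ 1415.7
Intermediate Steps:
((t(-36, 30)/3989 - 13455/(-12722)) - 636) + 2051 = (((35*(-36))/3989 - 13455/(-12722)) - 636) + 2051 = ((-1260*1/3989 - 13455*(-1/12722)) - 636) + 2051 = ((-1260/3989 + 13455/12722) - 636) + 2051 = (37642275/50748058 - 636) + 2051 = -32238122613/50748058 + 2051 = 71846144345/50748058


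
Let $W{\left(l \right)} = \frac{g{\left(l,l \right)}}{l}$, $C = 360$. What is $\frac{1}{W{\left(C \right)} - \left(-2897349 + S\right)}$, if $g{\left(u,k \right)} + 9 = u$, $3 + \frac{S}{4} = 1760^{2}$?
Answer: $- \frac{40}{379721521} \approx -1.0534 \cdot 10^{-7}$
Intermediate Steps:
$S = 12390388$ ($S = -12 + 4 \cdot 1760^{2} = -12 + 4 \cdot 3097600 = -12 + 12390400 = 12390388$)
$g{\left(u,k \right)} = -9 + u$
$W{\left(l \right)} = \frac{-9 + l}{l}$
$\frac{1}{W{\left(C \right)} - \left(-2897349 + S\right)} = \frac{1}{\frac{-9 + 360}{360} + \left(2897349 - 12390388\right)} = \frac{1}{\frac{1}{360} \cdot 351 + \left(2897349 - 12390388\right)} = \frac{1}{\frac{39}{40} - 9493039} = \frac{1}{- \frac{379721521}{40}} = - \frac{40}{379721521}$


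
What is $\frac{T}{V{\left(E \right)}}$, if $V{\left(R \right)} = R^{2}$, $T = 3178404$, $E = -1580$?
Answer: $\frac{794601}{624100} \approx 1.2732$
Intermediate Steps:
$\frac{T}{V{\left(E \right)}} = \frac{3178404}{\left(-1580\right)^{2}} = \frac{3178404}{2496400} = 3178404 \cdot \frac{1}{2496400} = \frac{794601}{624100}$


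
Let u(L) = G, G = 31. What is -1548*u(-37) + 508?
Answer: -47480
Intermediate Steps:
u(L) = 31
-1548*u(-37) + 508 = -1548*31 + 508 = -47988 + 508 = -47480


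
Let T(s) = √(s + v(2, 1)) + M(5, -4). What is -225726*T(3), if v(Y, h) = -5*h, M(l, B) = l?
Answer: -1128630 - 225726*I*√2 ≈ -1.1286e+6 - 3.1923e+5*I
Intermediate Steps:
T(s) = 5 + √(-5 + s) (T(s) = √(s - 5*1) + 5 = √(s - 5) + 5 = √(-5 + s) + 5 = 5 + √(-5 + s))
-225726*T(3) = -225726*(5 + √(-5 + 3)) = -225726*(5 + √(-2)) = -225726*(5 + I*√2) = -1128630 - 225726*I*√2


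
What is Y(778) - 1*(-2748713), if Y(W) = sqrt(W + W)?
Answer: 2748713 + 2*sqrt(389) ≈ 2.7488e+6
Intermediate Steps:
Y(W) = sqrt(2)*sqrt(W) (Y(W) = sqrt(2*W) = sqrt(2)*sqrt(W))
Y(778) - 1*(-2748713) = sqrt(2)*sqrt(778) - 1*(-2748713) = 2*sqrt(389) + 2748713 = 2748713 + 2*sqrt(389)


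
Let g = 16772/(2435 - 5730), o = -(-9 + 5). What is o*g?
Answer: -67088/3295 ≈ -20.361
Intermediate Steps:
o = 4 (o = -1*(-4) = 4)
g = -16772/3295 (g = 16772/(-3295) = 16772*(-1/3295) = -16772/3295 ≈ -5.0901)
o*g = 4*(-16772/3295) = -67088/3295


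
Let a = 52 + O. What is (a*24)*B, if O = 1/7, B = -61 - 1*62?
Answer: -1077480/7 ≈ -1.5393e+5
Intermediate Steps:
B = -123 (B = -61 - 62 = -123)
O = ⅐ ≈ 0.14286
a = 365/7 (a = 52 + ⅐ = 365/7 ≈ 52.143)
(a*24)*B = ((365/7)*24)*(-123) = (8760/7)*(-123) = -1077480/7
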